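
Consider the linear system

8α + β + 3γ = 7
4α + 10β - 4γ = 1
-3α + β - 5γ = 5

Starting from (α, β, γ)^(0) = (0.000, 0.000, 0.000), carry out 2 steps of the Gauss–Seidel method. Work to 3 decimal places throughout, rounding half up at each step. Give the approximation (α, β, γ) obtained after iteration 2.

Iteration 1:
  α = (7 - (1)·0.000 - (3)·0.000) / (8) = 0.875
  β = (1 - (4)·0.875 - (-4)·0.000) / (10) = -0.250
  γ = (5 - (-3)·0.875 - (1)·-0.250) / (-5) = -1.575
Iteration 2:
  α = (7 - (1)·-0.250 - (3)·-1.575) / (8) = 1.497
  β = (1 - (4)·1.497 - (-4)·-1.575) / (10) = -1.129
  γ = (5 - (-3)·1.497 - (1)·-1.129) / (-5) = -2.124

(1.497, -1.129, -2.124)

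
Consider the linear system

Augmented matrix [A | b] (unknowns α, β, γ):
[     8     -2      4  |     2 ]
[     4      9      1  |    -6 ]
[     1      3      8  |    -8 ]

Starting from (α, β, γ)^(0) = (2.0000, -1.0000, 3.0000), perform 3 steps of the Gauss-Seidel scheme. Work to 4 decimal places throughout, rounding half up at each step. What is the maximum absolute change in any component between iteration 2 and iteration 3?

0.0860

Iteration 1:
  α = (2 - (-2)·-1.0000 - (4)·3.0000) / (8) = -1.5000
  β = (-6 - (4)·-1.5000 - (1)·3.0000) / (9) = -0.3333
  γ = (-8 - (1)·-1.5000 - (3)·-0.3333) / (8) = -0.6875
Iteration 2:
  α = (2 - (-2)·-0.3333 - (4)·-0.6875) / (8) = 0.5104
  β = (-6 - (4)·0.5104 - (1)·-0.6875) / (9) = -0.8171
  γ = (-8 - (1)·0.5104 - (3)·-0.8171) / (8) = -0.7574
Iteration 3:
  α = (2 - (-2)·-0.8171 - (4)·-0.7574) / (8) = 0.4244
  β = (-6 - (4)·0.4244 - (1)·-0.7574) / (9) = -0.7711
  γ = (-8 - (1)·0.4244 - (3)·-0.7711) / (8) = -0.7639
Change: (-0.0860, 0.0460, -0.0065) → max |·| = 0.0860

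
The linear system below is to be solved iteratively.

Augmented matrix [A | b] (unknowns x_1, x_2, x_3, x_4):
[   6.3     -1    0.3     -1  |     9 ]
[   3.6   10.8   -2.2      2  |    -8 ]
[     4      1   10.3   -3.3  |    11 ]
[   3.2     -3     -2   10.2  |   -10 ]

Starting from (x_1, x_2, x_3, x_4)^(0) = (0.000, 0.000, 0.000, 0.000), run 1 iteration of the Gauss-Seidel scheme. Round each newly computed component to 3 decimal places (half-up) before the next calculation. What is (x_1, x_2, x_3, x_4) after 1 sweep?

(1.429, -1.217, 0.631, -1.663)

Iteration 1:
  x_1 = (9 - (-1)·0.000 - (0.3)·0.000 - (-1)·0.000) / (6.3) = 1.429
  x_2 = (-8 - (3.6)·1.429 - (-2.2)·0.000 - (2)·0.000) / (10.8) = -1.217
  x_3 = (11 - (4)·1.429 - (1)·-1.217 - (-3.3)·0.000) / (10.3) = 0.631
  x_4 = (-10 - (3.2)·1.429 - (-3)·-1.217 - (-2)·0.631) / (10.2) = -1.663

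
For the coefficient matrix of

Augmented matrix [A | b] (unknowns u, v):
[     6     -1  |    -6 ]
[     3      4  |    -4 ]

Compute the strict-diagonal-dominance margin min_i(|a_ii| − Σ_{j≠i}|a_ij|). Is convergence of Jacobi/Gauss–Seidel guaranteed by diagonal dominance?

row 1: |6| − (1) = 5
row 2: |4| − (3) = 1
minimum over rows = 1 → strictly diagonally dominant (convergence guaranteed)

1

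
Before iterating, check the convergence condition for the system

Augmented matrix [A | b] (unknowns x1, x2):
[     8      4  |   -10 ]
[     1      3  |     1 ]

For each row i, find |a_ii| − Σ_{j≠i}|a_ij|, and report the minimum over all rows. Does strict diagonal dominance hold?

row 1: |8| − (4) = 4
row 2: |3| − (1) = 2
minimum over rows = 2 → strictly diagonally dominant (convergence guaranteed)

2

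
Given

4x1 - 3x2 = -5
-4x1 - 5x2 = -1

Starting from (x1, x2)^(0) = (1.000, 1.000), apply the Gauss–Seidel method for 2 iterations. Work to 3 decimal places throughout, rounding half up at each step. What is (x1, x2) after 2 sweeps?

(-0.800, 0.840)

Iteration 1:
  x1 = (-5 - (-3)·1.000) / (4) = -0.500
  x2 = (-1 - (-4)·-0.500) / (-5) = 0.600
Iteration 2:
  x1 = (-5 - (-3)·0.600) / (4) = -0.800
  x2 = (-1 - (-4)·-0.800) / (-5) = 0.840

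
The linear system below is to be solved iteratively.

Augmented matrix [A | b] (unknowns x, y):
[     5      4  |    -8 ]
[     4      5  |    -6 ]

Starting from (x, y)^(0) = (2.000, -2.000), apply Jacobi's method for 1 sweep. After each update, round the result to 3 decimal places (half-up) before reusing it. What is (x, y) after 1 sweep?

(0.000, -2.800)

Iteration 1:
  x = (-8 - (4)·-2.000) / (5) = 0.000
  y = (-6 - (4)·2.000) / (5) = -2.800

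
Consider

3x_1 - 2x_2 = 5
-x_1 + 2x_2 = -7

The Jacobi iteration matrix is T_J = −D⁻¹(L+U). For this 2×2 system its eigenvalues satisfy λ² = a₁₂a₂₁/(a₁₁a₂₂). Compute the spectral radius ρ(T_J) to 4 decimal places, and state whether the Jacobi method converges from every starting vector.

0.5774

a₁₂a₂₁/(a₁₁a₂₂) = (-2)·(-1) / ((3)·(2)) = 0.333333
ρ = √|0.333333| = √0.333333 = 0.5774
ρ < 1, so Jacobi converges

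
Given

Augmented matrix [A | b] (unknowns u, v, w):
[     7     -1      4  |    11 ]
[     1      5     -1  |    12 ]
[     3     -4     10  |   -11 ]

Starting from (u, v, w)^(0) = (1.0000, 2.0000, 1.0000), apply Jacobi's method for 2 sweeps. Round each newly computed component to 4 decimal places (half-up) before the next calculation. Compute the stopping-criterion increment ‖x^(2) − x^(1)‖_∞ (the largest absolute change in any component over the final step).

0.9714

Iteration 1:
  u = (11 - (-1)·2.0000 - (4)·1.0000) / (7) = 1.2857
  v = (12 - (1)·1.0000 - (-1)·1.0000) / (5) = 2.4000
  w = (-11 - (3)·1.0000 - (-4)·2.0000) / (10) = -0.6000
Iteration 2:
  u = (11 - (-1)·2.4000 - (4)·-0.6000) / (7) = 2.2571
  v = (12 - (1)·1.2857 - (-1)·-0.6000) / (5) = 2.0229
  w = (-11 - (3)·1.2857 - (-4)·2.4000) / (10) = -0.5257
Change: (0.9714, -0.3771, 0.0743) → max |·| = 0.9714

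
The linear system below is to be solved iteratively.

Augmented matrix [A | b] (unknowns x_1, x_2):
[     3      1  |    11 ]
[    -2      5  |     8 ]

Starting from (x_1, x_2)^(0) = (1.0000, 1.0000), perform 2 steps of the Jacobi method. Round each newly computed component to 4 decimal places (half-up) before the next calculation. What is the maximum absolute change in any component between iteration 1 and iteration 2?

0.9333

Iteration 1:
  x_1 = (11 - (1)·1.0000) / (3) = 3.3333
  x_2 = (8 - (-2)·1.0000) / (5) = 2.0000
Iteration 2:
  x_1 = (11 - (1)·2.0000) / (3) = 3.0000
  x_2 = (8 - (-2)·3.3333) / (5) = 2.9333
Change: (-0.3333, 0.9333) → max |·| = 0.9333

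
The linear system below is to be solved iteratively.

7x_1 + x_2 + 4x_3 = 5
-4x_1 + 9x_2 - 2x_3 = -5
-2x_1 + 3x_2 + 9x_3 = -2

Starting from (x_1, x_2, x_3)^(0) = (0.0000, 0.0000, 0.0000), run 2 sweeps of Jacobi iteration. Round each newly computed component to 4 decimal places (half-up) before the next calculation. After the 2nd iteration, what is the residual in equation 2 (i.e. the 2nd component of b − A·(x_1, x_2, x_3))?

1.5133

Iteration 1:
  x_1 = (5 - (1)·0.0000 - (4)·0.0000) / (7) = 0.7143
  x_2 = (-5 - (-4)·0.0000 - (-2)·0.0000) / (9) = -0.5556
  x_3 = (-2 - (-2)·0.0000 - (3)·0.0000) / (9) = -0.2222
Iteration 2:
  x_1 = (5 - (1)·-0.5556 - (4)·-0.2222) / (7) = 0.9206
  x_2 = (-5 - (-4)·0.7143 - (-2)·-0.2222) / (9) = -0.2875
  x_3 = (-2 - (-2)·0.7143 - (3)·-0.5556) / (9) = 0.1217
Residual b − A·x = (-1.6435, 1.5133, -0.3916)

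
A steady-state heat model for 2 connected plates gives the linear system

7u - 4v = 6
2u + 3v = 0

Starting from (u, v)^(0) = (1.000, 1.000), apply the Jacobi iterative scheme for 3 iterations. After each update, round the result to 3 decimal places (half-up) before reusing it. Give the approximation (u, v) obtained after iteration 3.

(0.313, -0.317)

Iteration 1:
  u = (6 - (-4)·1.000) / (7) = 1.429
  v = (0 - (2)·1.000) / (3) = -0.667
Iteration 2:
  u = (6 - (-4)·-0.667) / (7) = 0.476
  v = (0 - (2)·1.429) / (3) = -0.953
Iteration 3:
  u = (6 - (-4)·-0.953) / (7) = 0.313
  v = (0 - (2)·0.476) / (3) = -0.317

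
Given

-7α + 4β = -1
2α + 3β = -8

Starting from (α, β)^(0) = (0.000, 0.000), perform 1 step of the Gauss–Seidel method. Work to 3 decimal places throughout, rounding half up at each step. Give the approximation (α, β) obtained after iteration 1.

Iteration 1:
  α = (-1 - (4)·0.000) / (-7) = 0.143
  β = (-8 - (2)·0.143) / (3) = -2.762

(0.143, -2.762)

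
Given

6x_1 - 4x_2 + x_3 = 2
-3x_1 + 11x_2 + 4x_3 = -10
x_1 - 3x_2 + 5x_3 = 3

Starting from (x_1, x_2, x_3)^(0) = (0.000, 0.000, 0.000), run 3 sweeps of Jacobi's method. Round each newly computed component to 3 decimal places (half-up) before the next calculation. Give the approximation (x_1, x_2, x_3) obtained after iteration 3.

(-0.355, -1.006, 0.053)

Iteration 1:
  x_1 = (2 - (-4)·0.000 - (1)·0.000) / (6) = 0.333
  x_2 = (-10 - (-3)·0.000 - (4)·0.000) / (11) = -0.909
  x_3 = (3 - (1)·0.000 - (-3)·0.000) / (5) = 0.600
Iteration 2:
  x_1 = (2 - (-4)·-0.909 - (1)·0.600) / (6) = -0.373
  x_2 = (-10 - (-3)·0.333 - (4)·0.600) / (11) = -1.036
  x_3 = (3 - (1)·0.333 - (-3)·-0.909) / (5) = -0.012
Iteration 3:
  x_1 = (2 - (-4)·-1.036 - (1)·-0.012) / (6) = -0.355
  x_2 = (-10 - (-3)·-0.373 - (4)·-0.012) / (11) = -1.006
  x_3 = (3 - (1)·-0.373 - (-3)·-1.036) / (5) = 0.053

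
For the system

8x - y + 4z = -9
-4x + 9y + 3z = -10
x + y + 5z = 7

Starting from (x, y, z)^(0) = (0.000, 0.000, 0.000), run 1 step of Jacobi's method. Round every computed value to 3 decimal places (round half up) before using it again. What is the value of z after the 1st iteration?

Iteration 1:
  x = (-9 - (-1)·0.000 - (4)·0.000) / (8) = -1.125
  y = (-10 - (-4)·0.000 - (3)·0.000) / (9) = -1.111
  z = (7 - (1)·0.000 - (1)·0.000) / (5) = 1.400

1.400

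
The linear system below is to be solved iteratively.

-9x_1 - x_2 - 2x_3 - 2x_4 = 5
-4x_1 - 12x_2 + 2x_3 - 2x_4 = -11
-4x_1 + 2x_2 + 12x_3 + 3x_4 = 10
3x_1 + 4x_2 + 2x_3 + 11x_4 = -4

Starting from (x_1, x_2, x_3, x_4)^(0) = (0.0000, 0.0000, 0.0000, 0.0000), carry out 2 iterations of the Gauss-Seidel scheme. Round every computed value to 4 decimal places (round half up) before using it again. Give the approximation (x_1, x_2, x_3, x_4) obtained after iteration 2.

Iteration 1:
  x_1 = (5 - (-1)·0.0000 - (-2)·0.0000 - (-2)·0.0000) / (-9) = -0.5556
  x_2 = (-11 - (-4)·-0.5556 - (2)·0.0000 - (-2)·0.0000) / (-12) = 1.1019
  x_3 = (10 - (-4)·-0.5556 - (2)·1.1019 - (3)·0.0000) / (12) = 0.4645
  x_4 = (-4 - (3)·-0.5556 - (4)·1.1019 - (2)·0.4645) / (11) = -0.6973
Iteration 2:
  x_1 = (5 - (-1)·1.1019 - (-2)·0.4645 - (-2)·-0.6973) / (-9) = -0.6263
  x_2 = (-11 - (-4)·-0.6263 - (2)·0.4645 - (-2)·-0.6973) / (-12) = 1.3191
  x_3 = (10 - (-4)·-0.6263 - (2)·1.3191 - (3)·-0.6973) / (12) = 0.5790
  x_4 = (-4 - (3)·-0.6263 - (4)·1.3191 - (2)·0.5790) / (11) = -0.7778

(-0.6263, 1.3191, 0.5790, -0.7778)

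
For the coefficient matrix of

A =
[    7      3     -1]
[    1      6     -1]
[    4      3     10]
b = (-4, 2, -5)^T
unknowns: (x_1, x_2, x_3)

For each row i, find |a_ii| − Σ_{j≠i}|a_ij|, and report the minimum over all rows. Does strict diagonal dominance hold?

row 1: |7| − (3+1) = 3
row 2: |6| − (1+1) = 4
row 3: |10| − (4+3) = 3
minimum over rows = 3 → strictly diagonally dominant (convergence guaranteed)

3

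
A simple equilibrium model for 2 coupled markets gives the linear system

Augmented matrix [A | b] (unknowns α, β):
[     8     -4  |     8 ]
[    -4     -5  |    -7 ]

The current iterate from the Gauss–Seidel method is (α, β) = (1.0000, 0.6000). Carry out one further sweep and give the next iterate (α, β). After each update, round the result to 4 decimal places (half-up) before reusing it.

One sweep:
  α = (8 - (-4)·0.6000) / (8) = 1.3000
  β = (-7 - (-4)·1.3000) / (-5) = 0.3600

(1.3000, 0.3600)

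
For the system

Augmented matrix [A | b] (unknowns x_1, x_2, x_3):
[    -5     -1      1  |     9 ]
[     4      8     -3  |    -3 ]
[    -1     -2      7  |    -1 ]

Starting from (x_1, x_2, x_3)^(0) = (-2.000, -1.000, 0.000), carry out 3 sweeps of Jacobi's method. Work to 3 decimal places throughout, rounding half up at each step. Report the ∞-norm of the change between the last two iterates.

0.430

Iteration 1:
  x_1 = (9 - (-1)·-1.000 - (1)·0.000) / (-5) = -1.600
  x_2 = (-3 - (4)·-2.000 - (-3)·0.000) / (8) = 0.625
  x_3 = (-1 - (-1)·-2.000 - (-2)·-1.000) / (7) = -0.714
Iteration 2:
  x_1 = (9 - (-1)·0.625 - (1)·-0.714) / (-5) = -2.068
  x_2 = (-3 - (4)·-1.600 - (-3)·-0.714) / (8) = 0.157
  x_3 = (-1 - (-1)·-1.600 - (-2)·0.625) / (7) = -0.193
Iteration 3:
  x_1 = (9 - (-1)·0.157 - (1)·-0.193) / (-5) = -1.870
  x_2 = (-3 - (4)·-2.068 - (-3)·-0.193) / (8) = 0.587
  x_3 = (-1 - (-1)·-2.068 - (-2)·0.157) / (7) = -0.393
Change: (0.198, 0.430, -0.200) → max |·| = 0.430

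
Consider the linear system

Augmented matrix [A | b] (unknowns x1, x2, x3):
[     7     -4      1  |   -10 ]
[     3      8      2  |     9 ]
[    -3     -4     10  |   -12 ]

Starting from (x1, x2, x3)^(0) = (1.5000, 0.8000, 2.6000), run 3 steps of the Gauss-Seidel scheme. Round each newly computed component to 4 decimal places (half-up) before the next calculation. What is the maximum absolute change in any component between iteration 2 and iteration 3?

Iteration 1:
  x1 = (-10 - (-4)·0.8000 - (1)·2.6000) / (7) = -1.3429
  x2 = (9 - (3)·-1.3429 - (2)·2.6000) / (8) = 0.9786
  x3 = (-12 - (-3)·-1.3429 - (-4)·0.9786) / (10) = -1.2114
Iteration 2:
  x1 = (-10 - (-4)·0.9786 - (1)·-1.2114) / (7) = -0.6963
  x2 = (9 - (3)·-0.6963 - (2)·-1.2114) / (8) = 1.6890
  x3 = (-12 - (-3)·-0.6963 - (-4)·1.6890) / (10) = -0.7333
Iteration 3:
  x1 = (-10 - (-4)·1.6890 - (1)·-0.7333) / (7) = -0.3587
  x2 = (9 - (3)·-0.3587 - (2)·-0.7333) / (8) = 1.4428
  x3 = (-12 - (-3)·-0.3587 - (-4)·1.4428) / (10) = -0.7305
Change: (0.3376, -0.2462, 0.0028) → max |·| = 0.3376

0.3376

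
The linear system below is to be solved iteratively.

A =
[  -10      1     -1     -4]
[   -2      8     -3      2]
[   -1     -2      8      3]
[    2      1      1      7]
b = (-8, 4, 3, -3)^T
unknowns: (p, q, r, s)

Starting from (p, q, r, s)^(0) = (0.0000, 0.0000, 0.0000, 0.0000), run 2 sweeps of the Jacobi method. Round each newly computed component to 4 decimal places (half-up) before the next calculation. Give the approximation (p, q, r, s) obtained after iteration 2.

Iteration 1:
  p = (-8 - (1)·0.0000 - (-1)·0.0000 - (-4)·0.0000) / (-10) = 0.8000
  q = (4 - (-2)·0.0000 - (-3)·0.0000 - (2)·0.0000) / (8) = 0.5000
  r = (3 - (-1)·0.0000 - (-2)·0.0000 - (3)·0.0000) / (8) = 0.3750
  s = (-3 - (2)·0.0000 - (1)·0.0000 - (1)·0.0000) / (7) = -0.4286
Iteration 2:
  p = (-8 - (1)·0.5000 - (-1)·0.3750 - (-4)·-0.4286) / (-10) = 0.9839
  q = (4 - (-2)·0.8000 - (-3)·0.3750 - (2)·-0.4286) / (8) = 0.9478
  r = (3 - (-1)·0.8000 - (-2)·0.5000 - (3)·-0.4286) / (8) = 0.7607
  s = (-3 - (2)·0.8000 - (1)·0.5000 - (1)·0.3750) / (7) = -0.7821

(0.9839, 0.9478, 0.7607, -0.7821)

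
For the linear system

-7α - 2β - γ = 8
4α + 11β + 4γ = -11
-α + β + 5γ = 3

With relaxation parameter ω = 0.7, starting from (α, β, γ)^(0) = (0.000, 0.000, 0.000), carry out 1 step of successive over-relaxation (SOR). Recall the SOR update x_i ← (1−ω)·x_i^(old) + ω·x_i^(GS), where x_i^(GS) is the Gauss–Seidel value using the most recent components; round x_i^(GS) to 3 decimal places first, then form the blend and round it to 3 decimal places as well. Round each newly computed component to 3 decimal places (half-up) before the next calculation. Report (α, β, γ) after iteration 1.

(-0.800, -0.496, 0.377)

Iteration 1:
  α: GS value = (8 - (-2)·0.000 - (-1)·0.000) / (-7) = -1.143;  α ← (1−ω)·0.000 + ω·-1.143 = -0.800
  β: GS value = (-11 - (4)·-0.800 - (4)·0.000) / (11) = -0.709;  β ← (1−ω)·0.000 + ω·-0.709 = -0.496
  γ: GS value = (3 - (-1)·-0.800 - (1)·-0.496) / (5) = 0.539;  γ ← (1−ω)·0.000 + ω·0.539 = 0.377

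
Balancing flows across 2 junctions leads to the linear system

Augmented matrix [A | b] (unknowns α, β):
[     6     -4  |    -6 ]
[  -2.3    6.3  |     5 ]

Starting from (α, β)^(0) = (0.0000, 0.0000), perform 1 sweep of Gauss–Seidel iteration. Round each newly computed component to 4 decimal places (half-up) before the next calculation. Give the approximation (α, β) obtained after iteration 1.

(-1.0000, 0.4286)

Iteration 1:
  α = (-6 - (-4)·0.0000) / (6) = -1.0000
  β = (5 - (-2.3)·-1.0000) / (6.3) = 0.4286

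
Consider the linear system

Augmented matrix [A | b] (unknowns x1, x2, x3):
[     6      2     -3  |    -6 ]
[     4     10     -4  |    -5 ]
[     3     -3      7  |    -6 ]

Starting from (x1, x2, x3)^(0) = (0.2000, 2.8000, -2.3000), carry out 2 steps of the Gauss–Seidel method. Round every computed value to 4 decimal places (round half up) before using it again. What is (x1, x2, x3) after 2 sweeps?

(-0.7456, -0.0480, -0.5582)

Iteration 1:
  x1 = (-6 - (2)·2.8000 - (-3)·-2.3000) / (6) = -3.0833
  x2 = (-5 - (4)·-3.0833 - (-4)·-2.3000) / (10) = -0.1867
  x3 = (-6 - (3)·-3.0833 - (-3)·-0.1867) / (7) = 0.3843
Iteration 2:
  x1 = (-6 - (2)·-0.1867 - (-3)·0.3843) / (6) = -0.7456
  x2 = (-5 - (4)·-0.7456 - (-4)·0.3843) / (10) = -0.0480
  x3 = (-6 - (3)·-0.7456 - (-3)·-0.0480) / (7) = -0.5582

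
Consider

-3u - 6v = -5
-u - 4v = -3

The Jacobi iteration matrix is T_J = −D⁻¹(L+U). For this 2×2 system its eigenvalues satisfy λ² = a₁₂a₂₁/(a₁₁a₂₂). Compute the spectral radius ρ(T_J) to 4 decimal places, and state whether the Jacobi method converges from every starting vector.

0.7071

a₁₂a₂₁/(a₁₁a₂₂) = (-6)·(-1) / ((-3)·(-4)) = 0.500000
ρ = √|0.500000| = √0.500000 = 0.7071
ρ < 1, so Jacobi converges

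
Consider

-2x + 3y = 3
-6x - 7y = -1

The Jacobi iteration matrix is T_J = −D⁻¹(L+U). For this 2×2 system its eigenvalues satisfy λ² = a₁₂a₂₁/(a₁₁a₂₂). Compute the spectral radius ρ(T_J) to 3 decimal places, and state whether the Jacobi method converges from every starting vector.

1.134

a₁₂a₂₁/(a₁₁a₂₂) = (3)·(-6) / ((-2)·(-7)) = -1.285714
ρ = √|-1.285714| = √1.285714 = 1.134
ρ > 1, so Jacobi diverges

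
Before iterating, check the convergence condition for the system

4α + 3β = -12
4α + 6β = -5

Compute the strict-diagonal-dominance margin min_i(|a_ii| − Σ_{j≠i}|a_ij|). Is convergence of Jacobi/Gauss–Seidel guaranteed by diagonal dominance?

1

row 1: |4| − (3) = 1
row 2: |6| − (4) = 2
minimum over rows = 1 → strictly diagonally dominant (convergence guaranteed)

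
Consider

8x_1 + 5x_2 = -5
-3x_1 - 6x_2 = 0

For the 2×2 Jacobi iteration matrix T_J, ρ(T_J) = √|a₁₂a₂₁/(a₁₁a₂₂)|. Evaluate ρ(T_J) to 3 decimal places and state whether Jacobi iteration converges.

0.559

a₁₂a₂₁/(a₁₁a₂₂) = (5)·(-3) / ((8)·(-6)) = 0.312500
ρ = √|0.312500| = √0.312500 = 0.559
ρ < 1, so Jacobi converges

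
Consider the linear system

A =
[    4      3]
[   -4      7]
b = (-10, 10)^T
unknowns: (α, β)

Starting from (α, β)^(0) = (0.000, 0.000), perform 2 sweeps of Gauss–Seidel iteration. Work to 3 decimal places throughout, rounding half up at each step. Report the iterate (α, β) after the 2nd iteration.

(-2.500, 0.000)

Iteration 1:
  α = (-10 - (3)·0.000) / (4) = -2.500
  β = (10 - (-4)·-2.500) / (7) = 0.000
Iteration 2:
  α = (-10 - (3)·0.000) / (4) = -2.500
  β = (10 - (-4)·-2.500) / (7) = 0.000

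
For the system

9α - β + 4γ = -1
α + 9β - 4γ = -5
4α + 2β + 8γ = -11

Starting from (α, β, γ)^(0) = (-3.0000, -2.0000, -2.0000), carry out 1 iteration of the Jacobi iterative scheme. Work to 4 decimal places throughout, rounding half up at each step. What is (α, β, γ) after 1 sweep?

Iteration 1:
  α = (-1 - (-1)·-2.0000 - (4)·-2.0000) / (9) = 0.5556
  β = (-5 - (1)·-3.0000 - (-4)·-2.0000) / (9) = -1.1111
  γ = (-11 - (4)·-3.0000 - (2)·-2.0000) / (8) = 0.6250

(0.5556, -1.1111, 0.6250)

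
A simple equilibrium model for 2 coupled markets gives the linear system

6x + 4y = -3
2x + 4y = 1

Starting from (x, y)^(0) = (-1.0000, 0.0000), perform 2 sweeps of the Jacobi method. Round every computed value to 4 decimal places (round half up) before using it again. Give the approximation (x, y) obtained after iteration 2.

(-1.0000, 0.5000)

Iteration 1:
  x = (-3 - (4)·0.0000) / (6) = -0.5000
  y = (1 - (2)·-1.0000) / (4) = 0.7500
Iteration 2:
  x = (-3 - (4)·0.7500) / (6) = -1.0000
  y = (1 - (2)·-0.5000) / (4) = 0.5000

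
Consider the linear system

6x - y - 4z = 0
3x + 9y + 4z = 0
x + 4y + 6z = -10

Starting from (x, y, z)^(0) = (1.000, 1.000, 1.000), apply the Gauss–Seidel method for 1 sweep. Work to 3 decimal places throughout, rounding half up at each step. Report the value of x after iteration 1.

0.833

Iteration 1:
  x = (0 - (-1)·1.000 - (-4)·1.000) / (6) = 0.833
  y = (0 - (3)·0.833 - (4)·1.000) / (9) = -0.722
  z = (-10 - (1)·0.833 - (4)·-0.722) / (6) = -1.324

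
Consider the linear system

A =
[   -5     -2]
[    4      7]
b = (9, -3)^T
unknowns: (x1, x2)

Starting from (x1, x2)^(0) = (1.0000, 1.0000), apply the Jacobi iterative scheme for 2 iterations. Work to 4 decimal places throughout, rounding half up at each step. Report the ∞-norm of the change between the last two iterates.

1.8286

Iteration 1:
  x1 = (9 - (-2)·1.0000) / (-5) = -2.2000
  x2 = (-3 - (4)·1.0000) / (7) = -1.0000
Iteration 2:
  x1 = (9 - (-2)·-1.0000) / (-5) = -1.4000
  x2 = (-3 - (4)·-2.2000) / (7) = 0.8286
Change: (0.8000, 1.8286) → max |·| = 1.8286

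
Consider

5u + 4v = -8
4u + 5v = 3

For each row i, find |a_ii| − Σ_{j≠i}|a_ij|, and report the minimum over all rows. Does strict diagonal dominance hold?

row 1: |5| − (4) = 1
row 2: |5| − (4) = 1
minimum over rows = 1 → strictly diagonally dominant (convergence guaranteed)

1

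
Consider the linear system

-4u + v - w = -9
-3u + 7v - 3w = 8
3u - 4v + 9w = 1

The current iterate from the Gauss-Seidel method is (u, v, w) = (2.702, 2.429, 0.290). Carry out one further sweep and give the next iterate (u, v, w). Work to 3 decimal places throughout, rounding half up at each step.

(2.785, 2.461, 0.277)

One sweep:
  u = (-9 - (1)·2.429 - (-1)·0.290) / (-4) = 2.785
  v = (8 - (-3)·2.785 - (-3)·0.290) / (7) = 2.461
  w = (1 - (3)·2.785 - (-4)·2.461) / (9) = 0.277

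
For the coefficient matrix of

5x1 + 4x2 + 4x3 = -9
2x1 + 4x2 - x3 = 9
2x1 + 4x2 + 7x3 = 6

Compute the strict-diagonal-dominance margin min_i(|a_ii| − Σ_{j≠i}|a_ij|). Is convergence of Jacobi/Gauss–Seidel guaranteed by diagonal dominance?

-3

row 1: |5| − (4+4) = -3
row 2: |4| − (2+1) = 1
row 3: |7| − (2+4) = 1
minimum over rows = -3 → not strictly diagonally dominant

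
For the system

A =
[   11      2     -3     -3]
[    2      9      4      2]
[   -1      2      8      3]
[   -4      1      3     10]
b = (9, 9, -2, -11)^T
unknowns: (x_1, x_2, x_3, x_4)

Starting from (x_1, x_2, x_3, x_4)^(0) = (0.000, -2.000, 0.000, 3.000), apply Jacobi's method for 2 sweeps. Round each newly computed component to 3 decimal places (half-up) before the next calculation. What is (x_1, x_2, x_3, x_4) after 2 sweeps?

(0.274, 1.144, 0.254, -0.071)

Iteration 1:
  x_1 = (9 - (2)·-2.000 - (-3)·0.000 - (-3)·3.000) / (11) = 2.000
  x_2 = (9 - (2)·0.000 - (4)·0.000 - (2)·3.000) / (9) = 0.333
  x_3 = (-2 - (-1)·0.000 - (2)·-2.000 - (3)·3.000) / (8) = -0.875
  x_4 = (-11 - (-4)·0.000 - (1)·-2.000 - (3)·0.000) / (10) = -0.900
Iteration 2:
  x_1 = (9 - (2)·0.333 - (-3)·-0.875 - (-3)·-0.900) / (11) = 0.274
  x_2 = (9 - (2)·2.000 - (4)·-0.875 - (2)·-0.900) / (9) = 1.144
  x_3 = (-2 - (-1)·2.000 - (2)·0.333 - (3)·-0.900) / (8) = 0.254
  x_4 = (-11 - (-4)·2.000 - (1)·0.333 - (3)·-0.875) / (10) = -0.071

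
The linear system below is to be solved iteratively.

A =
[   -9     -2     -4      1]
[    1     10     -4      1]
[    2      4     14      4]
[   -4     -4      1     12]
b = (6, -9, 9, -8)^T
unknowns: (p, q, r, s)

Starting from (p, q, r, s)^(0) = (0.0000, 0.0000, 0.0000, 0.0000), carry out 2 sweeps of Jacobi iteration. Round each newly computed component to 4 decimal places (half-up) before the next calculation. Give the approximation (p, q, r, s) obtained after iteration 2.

Iteration 1:
  p = (6 - (-2)·0.0000 - (-4)·0.0000 - (1)·0.0000) / (-9) = -0.6667
  q = (-9 - (1)·0.0000 - (-4)·0.0000 - (1)·0.0000) / (10) = -0.9000
  r = (9 - (2)·0.0000 - (4)·0.0000 - (4)·0.0000) / (14) = 0.6429
  s = (-8 - (-4)·0.0000 - (-4)·0.0000 - (1)·0.0000) / (12) = -0.6667
Iteration 2:
  p = (6 - (-2)·-0.9000 - (-4)·0.6429 - (1)·-0.6667) / (-9) = -0.8265
  q = (-9 - (1)·-0.6667 - (-4)·0.6429 - (1)·-0.6667) / (10) = -0.5095
  r = (9 - (2)·-0.6667 - (4)·-0.9000 - (4)·-0.6667) / (14) = 1.1857
  s = (-8 - (-4)·-0.6667 - (-4)·-0.9000 - (1)·0.6429) / (12) = -1.2425

(-0.8265, -0.5095, 1.1857, -1.2425)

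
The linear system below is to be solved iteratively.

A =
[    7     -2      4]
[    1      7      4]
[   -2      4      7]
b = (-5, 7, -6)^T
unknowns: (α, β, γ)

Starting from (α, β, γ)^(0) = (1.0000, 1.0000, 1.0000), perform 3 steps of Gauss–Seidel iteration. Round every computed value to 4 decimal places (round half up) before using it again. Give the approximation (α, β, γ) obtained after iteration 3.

(0.8294, 1.9114, -1.7124)

Iteration 1:
  α = (-5 - (-2)·1.0000 - (4)·1.0000) / (7) = -1.0000
  β = (7 - (1)·-1.0000 - (4)·1.0000) / (7) = 0.5714
  γ = (-6 - (-2)·-1.0000 - (4)·0.5714) / (7) = -1.4694
Iteration 2:
  α = (-5 - (-2)·0.5714 - (4)·-1.4694) / (7) = 0.2886
  β = (7 - (1)·0.2886 - (4)·-1.4694) / (7) = 1.7984
  γ = (-6 - (-2)·0.2886 - (4)·1.7984) / (7) = -1.8023
Iteration 3:
  α = (-5 - (-2)·1.7984 - (4)·-1.8023) / (7) = 0.8294
  β = (7 - (1)·0.8294 - (4)·-1.8023) / (7) = 1.9114
  γ = (-6 - (-2)·0.8294 - (4)·1.9114) / (7) = -1.7124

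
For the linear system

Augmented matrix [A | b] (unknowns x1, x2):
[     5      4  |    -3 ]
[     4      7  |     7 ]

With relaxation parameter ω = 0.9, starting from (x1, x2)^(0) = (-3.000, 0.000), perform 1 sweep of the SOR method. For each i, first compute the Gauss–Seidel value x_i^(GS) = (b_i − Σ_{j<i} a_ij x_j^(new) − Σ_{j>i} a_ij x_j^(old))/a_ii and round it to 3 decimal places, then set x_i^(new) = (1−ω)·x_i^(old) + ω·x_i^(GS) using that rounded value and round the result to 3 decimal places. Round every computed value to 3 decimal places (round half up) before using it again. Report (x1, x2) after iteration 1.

Iteration 1:
  x1: GS value = (-3 - (4)·0.000) / (5) = -0.600;  x1 ← (1−ω)·-3.000 + ω·-0.600 = -0.840
  x2: GS value = (7 - (4)·-0.840) / (7) = 1.480;  x2 ← (1−ω)·0.000 + ω·1.480 = 1.332

(-0.840, 1.332)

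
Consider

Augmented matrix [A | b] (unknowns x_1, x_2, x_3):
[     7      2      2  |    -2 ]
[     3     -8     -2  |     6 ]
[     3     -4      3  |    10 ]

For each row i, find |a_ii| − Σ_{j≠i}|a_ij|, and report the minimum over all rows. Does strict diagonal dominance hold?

row 1: |7| − (2+2) = 3
row 2: |-8| − (3+2) = 3
row 3: |3| − (3+4) = -4
minimum over rows = -4 → not strictly diagonally dominant

-4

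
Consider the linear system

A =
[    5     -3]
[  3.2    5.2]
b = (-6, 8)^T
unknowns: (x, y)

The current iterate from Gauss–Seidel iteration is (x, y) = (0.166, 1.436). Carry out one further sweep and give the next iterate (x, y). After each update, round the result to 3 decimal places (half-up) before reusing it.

(-0.338, 1.746)

One sweep:
  x = (-6 - (-3)·1.436) / (5) = -0.338
  y = (8 - (3.2)·-0.338) / (5.2) = 1.746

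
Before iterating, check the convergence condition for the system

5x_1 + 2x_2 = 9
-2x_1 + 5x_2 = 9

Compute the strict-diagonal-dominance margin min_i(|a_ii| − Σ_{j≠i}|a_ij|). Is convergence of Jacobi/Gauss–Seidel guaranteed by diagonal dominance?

3

row 1: |5| − (2) = 3
row 2: |5| − (2) = 3
minimum over rows = 3 → strictly diagonally dominant (convergence guaranteed)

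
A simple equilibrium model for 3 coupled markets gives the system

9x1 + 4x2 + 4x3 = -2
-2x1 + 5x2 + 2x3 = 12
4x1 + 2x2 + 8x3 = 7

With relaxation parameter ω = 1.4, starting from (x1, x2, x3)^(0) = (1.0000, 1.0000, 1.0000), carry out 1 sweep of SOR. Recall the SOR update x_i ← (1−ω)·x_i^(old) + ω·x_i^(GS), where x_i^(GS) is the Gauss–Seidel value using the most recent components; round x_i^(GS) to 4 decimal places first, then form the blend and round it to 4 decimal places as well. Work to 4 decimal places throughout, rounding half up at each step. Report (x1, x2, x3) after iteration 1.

Iteration 1:
  x1: GS value = (-2 - (4)·1.0000 - (4)·1.0000) / (9) = -1.1111;  x1 ← (1−ω)·1.0000 + ω·-1.1111 = -1.9555
  x2: GS value = (12 - (-2)·-1.9555 - (2)·1.0000) / (5) = 1.2178;  x2 ← (1−ω)·1.0000 + ω·1.2178 = 1.3049
  x3: GS value = (7 - (4)·-1.9555 - (2)·1.3049) / (8) = 1.5265;  x3 ← (1−ω)·1.0000 + ω·1.5265 = 1.7371

(-1.9555, 1.3049, 1.7371)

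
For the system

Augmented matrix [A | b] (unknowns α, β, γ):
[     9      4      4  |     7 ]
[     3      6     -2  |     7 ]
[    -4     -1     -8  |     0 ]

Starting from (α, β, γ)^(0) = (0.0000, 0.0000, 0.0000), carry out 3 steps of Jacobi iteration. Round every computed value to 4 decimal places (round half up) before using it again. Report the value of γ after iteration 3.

-0.2268

Iteration 1:
  α = (7 - (4)·0.0000 - (4)·0.0000) / (9) = 0.7778
  β = (7 - (3)·0.0000 - (-2)·0.0000) / (6) = 1.1667
  γ = (0 - (-4)·0.0000 - (-1)·0.0000) / (-8) = 0.0000
Iteration 2:
  α = (7 - (4)·1.1667 - (4)·0.0000) / (9) = 0.2592
  β = (7 - (3)·0.7778 - (-2)·0.0000) / (6) = 0.7778
  γ = (0 - (-4)·0.7778 - (-1)·1.1667) / (-8) = -0.5347
Iteration 3:
  α = (7 - (4)·0.7778 - (4)·-0.5347) / (9) = 0.6697
  β = (7 - (3)·0.2592 - (-2)·-0.5347) / (6) = 0.8588
  γ = (0 - (-4)·0.2592 - (-1)·0.7778) / (-8) = -0.2268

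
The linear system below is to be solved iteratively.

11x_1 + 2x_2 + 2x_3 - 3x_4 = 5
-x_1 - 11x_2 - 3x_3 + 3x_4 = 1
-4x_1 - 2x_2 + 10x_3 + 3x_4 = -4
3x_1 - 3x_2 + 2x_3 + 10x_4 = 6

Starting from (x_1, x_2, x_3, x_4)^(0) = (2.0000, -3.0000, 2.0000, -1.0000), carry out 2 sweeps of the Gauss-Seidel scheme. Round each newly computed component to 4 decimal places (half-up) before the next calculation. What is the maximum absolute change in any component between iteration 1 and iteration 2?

Iteration 1:
  x_1 = (5 - (2)·-3.0000 - (2)·2.0000 - (-3)·-1.0000) / (11) = 0.3636
  x_2 = (1 - (-1)·0.3636 - (-3)·2.0000 - (3)·-1.0000) / (-11) = -0.9421
  x_3 = (-4 - (-4)·0.3636 - (-2)·-0.9421 - (3)·-1.0000) / (10) = -0.1430
  x_4 = (6 - (3)·0.3636 - (-3)·-0.9421 - (2)·-0.1430) / (10) = 0.2369
Iteration 2:
  x_1 = (5 - (2)·-0.9421 - (2)·-0.1430 - (-3)·0.2369) / (11) = 0.7164
  x_2 = (1 - (-1)·0.7164 - (-3)·-0.1430 - (3)·0.2369) / (-11) = -0.0524
  x_3 = (-4 - (-4)·0.7164 - (-2)·-0.0524 - (3)·0.2369) / (10) = -0.1950
  x_4 = (6 - (3)·0.7164 - (-3)·-0.0524 - (2)·-0.1950) / (10) = 0.4084
Change: (0.3528, 0.8897, -0.0520, 0.1715) → max |·| = 0.8897

0.8897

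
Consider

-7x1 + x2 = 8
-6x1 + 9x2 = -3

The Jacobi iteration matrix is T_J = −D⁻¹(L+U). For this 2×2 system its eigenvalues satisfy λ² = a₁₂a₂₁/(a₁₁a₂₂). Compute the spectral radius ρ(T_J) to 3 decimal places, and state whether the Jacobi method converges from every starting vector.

a₁₂a₂₁/(a₁₁a₂₂) = (1)·(-6) / ((-7)·(9)) = 0.095238
ρ = √|0.095238| = √0.095238 = 0.309
ρ < 1, so Jacobi converges

0.309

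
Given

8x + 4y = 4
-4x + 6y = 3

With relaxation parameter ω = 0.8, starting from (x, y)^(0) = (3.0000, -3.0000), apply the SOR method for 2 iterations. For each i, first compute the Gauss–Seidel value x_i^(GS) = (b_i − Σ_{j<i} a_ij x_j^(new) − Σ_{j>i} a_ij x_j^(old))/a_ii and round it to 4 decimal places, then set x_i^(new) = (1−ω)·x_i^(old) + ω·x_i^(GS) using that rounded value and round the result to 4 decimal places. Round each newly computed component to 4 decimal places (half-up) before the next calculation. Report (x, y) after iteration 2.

Iteration 1:
  x: GS value = (4 - (4)·-3.0000) / (8) = 2.0000;  x ← (1−ω)·3.0000 + ω·2.0000 = 2.2000
  y: GS value = (3 - (-4)·2.2000) / (6) = 1.9667;  y ← (1−ω)·-3.0000 + ω·1.9667 = 0.9734
Iteration 2:
  x: GS value = (4 - (4)·0.9734) / (8) = 0.0133;  x ← (1−ω)·2.2000 + ω·0.0133 = 0.4506
  y: GS value = (3 - (-4)·0.4506) / (6) = 0.8004;  y ← (1−ω)·0.9734 + ω·0.8004 = 0.8350

(0.4506, 0.8350)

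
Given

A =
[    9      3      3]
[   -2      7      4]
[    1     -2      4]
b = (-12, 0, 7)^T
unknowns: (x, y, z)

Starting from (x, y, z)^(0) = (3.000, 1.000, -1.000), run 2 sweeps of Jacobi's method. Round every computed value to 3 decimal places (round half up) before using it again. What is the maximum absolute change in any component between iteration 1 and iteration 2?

2.667

Iteration 1:
  x = (-12 - (3)·1.000 - (3)·-1.000) / (9) = -1.333
  y = (0 - (-2)·3.000 - (4)·-1.000) / (7) = 1.429
  z = (7 - (1)·3.000 - (-2)·1.000) / (4) = 1.500
Iteration 2:
  x = (-12 - (3)·1.429 - (3)·1.500) / (9) = -2.310
  y = (0 - (-2)·-1.333 - (4)·1.500) / (7) = -1.238
  z = (7 - (1)·-1.333 - (-2)·1.429) / (4) = 2.798
Change: (-0.977, -2.667, 1.298) → max |·| = 2.667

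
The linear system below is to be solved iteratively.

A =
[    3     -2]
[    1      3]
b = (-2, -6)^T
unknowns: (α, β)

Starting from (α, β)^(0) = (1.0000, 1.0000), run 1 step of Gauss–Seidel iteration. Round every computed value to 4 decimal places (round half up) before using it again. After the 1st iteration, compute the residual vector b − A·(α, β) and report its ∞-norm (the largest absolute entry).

6.0000

Iteration 1:
  α = (-2 - (-2)·1.0000) / (3) = 0.0000
  β = (-6 - (1)·0.0000) / (3) = -2.0000
Residual b − A·x = (-6.0000, 0.0000); ∞-norm = 6.0000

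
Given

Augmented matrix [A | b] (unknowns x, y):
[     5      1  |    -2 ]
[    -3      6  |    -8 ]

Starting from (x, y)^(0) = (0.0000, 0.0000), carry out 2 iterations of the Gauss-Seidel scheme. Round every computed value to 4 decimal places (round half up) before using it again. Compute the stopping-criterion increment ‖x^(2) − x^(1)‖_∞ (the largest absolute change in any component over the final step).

Iteration 1:
  x = (-2 - (1)·0.0000) / (5) = -0.4000
  y = (-8 - (-3)·-0.4000) / (6) = -1.5333
Iteration 2:
  x = (-2 - (1)·-1.5333) / (5) = -0.0933
  y = (-8 - (-3)·-0.0933) / (6) = -1.3800
Change: (0.3067, 0.1533) → max |·| = 0.3067

0.3067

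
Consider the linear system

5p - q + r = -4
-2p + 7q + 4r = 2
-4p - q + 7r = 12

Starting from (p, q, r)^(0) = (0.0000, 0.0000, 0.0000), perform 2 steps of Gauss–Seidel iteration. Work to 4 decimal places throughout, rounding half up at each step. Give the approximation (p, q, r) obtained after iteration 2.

(-1.0416, -0.7349, 1.0141)

Iteration 1:
  p = (-4 - (-1)·0.0000 - (1)·0.0000) / (5) = -0.8000
  q = (2 - (-2)·-0.8000 - (4)·0.0000) / (7) = 0.0571
  r = (12 - (-4)·-0.8000 - (-1)·0.0571) / (7) = 1.2653
Iteration 2:
  p = (-4 - (-1)·0.0571 - (1)·1.2653) / (5) = -1.0416
  q = (2 - (-2)·-1.0416 - (4)·1.2653) / (7) = -0.7349
  r = (12 - (-4)·-1.0416 - (-1)·-0.7349) / (7) = 1.0141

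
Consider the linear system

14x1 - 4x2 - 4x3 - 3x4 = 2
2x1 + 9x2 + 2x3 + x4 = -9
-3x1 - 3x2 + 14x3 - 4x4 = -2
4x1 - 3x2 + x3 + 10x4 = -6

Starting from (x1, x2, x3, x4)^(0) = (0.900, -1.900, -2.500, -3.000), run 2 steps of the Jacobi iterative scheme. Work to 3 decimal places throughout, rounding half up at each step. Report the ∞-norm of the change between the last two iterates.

1.411

Iteration 1:
  x1 = (2 - (-4)·-1.900 - (-4)·-2.500 - (-3)·-3.000) / (14) = -1.757
  x2 = (-9 - (2)·0.900 - (2)·-2.500 - (1)·-3.000) / (9) = -0.311
  x3 = (-2 - (-3)·0.900 - (-3)·-1.900 - (-4)·-3.000) / (14) = -1.214
  x4 = (-6 - (4)·0.900 - (-3)·-1.900 - (1)·-2.500) / (10) = -1.280
Iteration 2:
  x1 = (2 - (-4)·-0.311 - (-4)·-1.214 - (-3)·-1.280) / (14) = -0.567
  x2 = (-9 - (2)·-1.757 - (2)·-1.214 - (1)·-1.280) / (9) = -0.198
  x3 = (-2 - (-3)·-1.757 - (-3)·-0.311 - (-4)·-1.280) / (14) = -0.952
  x4 = (-6 - (4)·-1.757 - (-3)·-0.311 - (1)·-1.214) / (10) = 0.131
Change: (1.190, 0.113, 0.262, 1.411) → max |·| = 1.411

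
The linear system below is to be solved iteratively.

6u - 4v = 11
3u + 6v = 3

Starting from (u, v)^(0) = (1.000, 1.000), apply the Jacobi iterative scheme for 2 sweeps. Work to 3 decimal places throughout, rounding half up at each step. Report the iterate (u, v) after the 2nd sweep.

Iteration 1:
  u = (11 - (-4)·1.000) / (6) = 2.500
  v = (3 - (3)·1.000) / (6) = 0.000
Iteration 2:
  u = (11 - (-4)·0.000) / (6) = 1.833
  v = (3 - (3)·2.500) / (6) = -0.750

(1.833, -0.750)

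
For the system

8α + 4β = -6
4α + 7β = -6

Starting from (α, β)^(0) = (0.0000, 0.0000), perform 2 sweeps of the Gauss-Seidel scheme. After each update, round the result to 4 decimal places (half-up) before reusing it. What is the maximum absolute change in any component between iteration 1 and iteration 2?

Iteration 1:
  α = (-6 - (4)·0.0000) / (8) = -0.7500
  β = (-6 - (4)·-0.7500) / (7) = -0.4286
Iteration 2:
  α = (-6 - (4)·-0.4286) / (8) = -0.5357
  β = (-6 - (4)·-0.5357) / (7) = -0.5510
Change: (0.2143, -0.1224) → max |·| = 0.2143

0.2143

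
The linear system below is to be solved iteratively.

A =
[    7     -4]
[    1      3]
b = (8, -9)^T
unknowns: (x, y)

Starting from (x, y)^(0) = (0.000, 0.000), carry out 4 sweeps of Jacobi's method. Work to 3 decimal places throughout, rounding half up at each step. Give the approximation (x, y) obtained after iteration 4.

(-0.463, -2.737)

Iteration 1:
  x = (8 - (-4)·0.000) / (7) = 1.143
  y = (-9 - (1)·0.000) / (3) = -3.000
Iteration 2:
  x = (8 - (-4)·-3.000) / (7) = -0.571
  y = (-9 - (1)·1.143) / (3) = -3.381
Iteration 3:
  x = (8 - (-4)·-3.381) / (7) = -0.789
  y = (-9 - (1)·-0.571) / (3) = -2.810
Iteration 4:
  x = (8 - (-4)·-2.810) / (7) = -0.463
  y = (-9 - (1)·-0.789) / (3) = -2.737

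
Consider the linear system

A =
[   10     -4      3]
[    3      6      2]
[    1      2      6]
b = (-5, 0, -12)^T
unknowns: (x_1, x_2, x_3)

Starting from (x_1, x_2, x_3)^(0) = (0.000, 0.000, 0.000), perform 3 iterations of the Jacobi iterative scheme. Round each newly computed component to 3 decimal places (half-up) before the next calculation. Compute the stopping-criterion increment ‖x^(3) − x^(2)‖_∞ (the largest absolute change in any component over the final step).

Iteration 1:
  x_1 = (-5 - (-4)·0.000 - (3)·0.000) / (10) = -0.500
  x_2 = (0 - (3)·0.000 - (2)·0.000) / (6) = 0.000
  x_3 = (-12 - (1)·0.000 - (2)·0.000) / (6) = -2.000
Iteration 2:
  x_1 = (-5 - (-4)·0.000 - (3)·-2.000) / (10) = 0.100
  x_2 = (0 - (3)·-0.500 - (2)·-2.000) / (6) = 0.917
  x_3 = (-12 - (1)·-0.500 - (2)·0.000) / (6) = -1.917
Iteration 3:
  x_1 = (-5 - (-4)·0.917 - (3)·-1.917) / (10) = 0.442
  x_2 = (0 - (3)·0.100 - (2)·-1.917) / (6) = 0.589
  x_3 = (-12 - (1)·0.100 - (2)·0.917) / (6) = -2.322
Change: (0.342, -0.328, -0.405) → max |·| = 0.405

0.405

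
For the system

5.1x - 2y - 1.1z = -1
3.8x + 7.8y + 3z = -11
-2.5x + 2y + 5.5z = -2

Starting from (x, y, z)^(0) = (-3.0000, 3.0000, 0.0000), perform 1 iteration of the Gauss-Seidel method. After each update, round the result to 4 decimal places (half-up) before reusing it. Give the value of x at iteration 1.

Iteration 1:
  x = (-1 - (-2)·3.0000 - (-1.1)·0.0000) / (5.1) = 0.9804
  y = (-11 - (3.8)·0.9804 - (3)·0.0000) / (7.8) = -1.8879
  z = (-2 - (-2.5)·0.9804 - (2)·-1.8879) / (5.5) = 0.7685

0.9804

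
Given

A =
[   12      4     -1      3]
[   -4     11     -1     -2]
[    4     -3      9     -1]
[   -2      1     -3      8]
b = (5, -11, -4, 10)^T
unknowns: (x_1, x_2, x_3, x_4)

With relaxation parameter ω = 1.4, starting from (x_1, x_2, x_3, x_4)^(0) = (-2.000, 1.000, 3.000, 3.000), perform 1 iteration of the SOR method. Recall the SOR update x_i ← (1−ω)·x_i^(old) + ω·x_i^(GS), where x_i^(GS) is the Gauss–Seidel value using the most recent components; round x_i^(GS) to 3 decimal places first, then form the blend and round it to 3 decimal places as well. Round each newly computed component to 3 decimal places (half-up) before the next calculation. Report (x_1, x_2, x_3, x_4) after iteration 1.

(0.216, -0.544, -1.743, -0.195)

Iteration 1:
  x_1: GS value = (5 - (4)·1.000 - (-1)·3.000 - (3)·3.000) / (12) = -0.417;  x_1 ← (1−ω)·-2.000 + ω·-0.417 = 0.216
  x_2: GS value = (-11 - (-4)·0.216 - (-1)·3.000 - (-2)·3.000) / (11) = -0.103;  x_2 ← (1−ω)·1.000 + ω·-0.103 = -0.544
  x_3: GS value = (-4 - (4)·0.216 - (-3)·-0.544 - (-1)·3.000) / (9) = -0.388;  x_3 ← (1−ω)·3.000 + ω·-0.388 = -1.743
  x_4: GS value = (10 - (-2)·0.216 - (1)·-0.544 - (-3)·-1.743) / (8) = 0.718;  x_4 ← (1−ω)·3.000 + ω·0.718 = -0.195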